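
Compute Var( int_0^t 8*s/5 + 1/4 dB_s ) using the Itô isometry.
Var = t*(1024*t^2 + 480*t + 75)/1200

The Itô integral of a deterministic integrand f(s) has mean 0 because each increment f(s) * (B_{s+ds} - B_s) has mean 0. By the Itô isometry:
  Var( int_0^t f(s) dB_s ) = E[ (int_0^t f(s) dB_s)^2 ] = int_0^t f(s)^2 ds.
Here f(s) = 8*s/5 + 1/4, so f(s)^2 = (32*s + 5)^2/400. Integrate:
  int_0^t ((32*s + 5)^2/400) ds = t*(1024*t^2 + 480*t + 75)/1200.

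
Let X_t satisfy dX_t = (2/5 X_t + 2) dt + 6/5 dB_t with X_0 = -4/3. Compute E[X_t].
E[X_t] = 11*exp(2*t/5)/3 - 5

Taking expectations and using E[dB_t] = 0, the mean m(t) = E[X_t] satisfies the ODE m'(t) = a m(t) + b with m(0) = x_0. With a = 2/5, b = 2, x_0 = -4/3, the solution is
  m(t) = x_0 * exp(a t) + (b/a) * (exp(a t) - 1)
       = (-4/3) * exp((2/5) t) + (2/(2/5)) * (exp((2/5) t) - 1)
       = 11*exp(2*t/5)/3 - 5.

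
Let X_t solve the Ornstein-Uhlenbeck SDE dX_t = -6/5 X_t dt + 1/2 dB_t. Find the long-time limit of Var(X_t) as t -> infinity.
lim Var(X_t) = 5/48

The OU SDE dX = -theta X dt + sigma dB admits the integrating factor exp(theta t): d(exp(theta t) X_t) = sigma exp(theta t) dB_t. Integrating from 0 to t gives X_t = x_0 * exp(-theta t) + sigma * int_0^t exp(-theta (t-s)) dB_s for any initial x_0. The Itô integral has variance (by the Itô isometry) sigma^2 * int_0^t exp(-2 theta (t - s)) ds = sigma^2 * (1 - exp(-2 theta t)) / (2 theta), independent of x_0.
With theta = 6/5, sigma = 1/2:
  Var(X_t) = (1/2)^2 * (1 - exp(-2*6/5 t)) / (2 * 6/5) = 5/48 - 5*exp(-12*t/5)/48.
As t -> infinity, exp(-2*6/5 t) -> 0, so the stationary variance is sigma^2 / (2 theta) = 5/48.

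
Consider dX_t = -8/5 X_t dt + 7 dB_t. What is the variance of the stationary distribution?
lim Var(X_t) = 245/16

The OU SDE dX = -theta X dt + sigma dB admits the integrating factor exp(theta t): d(exp(theta t) X_t) = sigma exp(theta t) dB_t. Integrating from 0 to t gives X_t = x_0 * exp(-theta t) + sigma * int_0^t exp(-theta (t-s)) dB_s for any initial x_0. The Itô integral has variance (by the Itô isometry) sigma^2 * int_0^t exp(-2 theta (t - s)) ds = sigma^2 * (1 - exp(-2 theta t)) / (2 theta), independent of x_0.
With theta = 8/5, sigma = 7:
  Var(X_t) = (7)^2 * (1 - exp(-2*8/5 t)) / (2 * 8/5) = 245/16 - 245*exp(-16*t/5)/16.
As t -> infinity, exp(-2*8/5 t) -> 0, so the stationary variance is sigma^2 / (2 theta) = 245/16.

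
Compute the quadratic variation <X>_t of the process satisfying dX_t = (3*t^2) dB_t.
<X>_t = 9*t^5/5

For an Itô process dX_t = a(t) dt + b(t) dB_t, the quadratic variation is <X>_t = int_0^t b(s)^2 ds (the drift term does not contribute). Here b(s) = 3*s^2, so
  b(s)^2 = 9*s^4.
Integrating from 0 to t:
  <X>_t = int_0^t (9*s^4) ds = 9*t^5/5.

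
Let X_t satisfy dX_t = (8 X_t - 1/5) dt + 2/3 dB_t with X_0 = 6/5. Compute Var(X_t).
Var(X_t) = exp(16*t)/36 - 1/36

The variance V(t) = Var(X_t) satisfies V'(t) = 2 a V(t) + c^2 with V(0) = 0 (drift coefficient is linear in X, diffusion is constant). With a = 8, c = 2/3, the solution is
  V(t) = (c^2 / (2 a)) * (exp(2 a t) - 1)
       = ((2/3)^2 / (2*8)) * (exp(16 t) - 1)
       = exp(16*t)/36 - 1/36.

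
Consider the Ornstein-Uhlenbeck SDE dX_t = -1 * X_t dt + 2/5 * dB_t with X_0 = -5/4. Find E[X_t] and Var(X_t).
E[X_t] = -5*exp(-t)/4; Var(X_t) = 2/25 - 2*exp(-2*t)/25

The OU SDE dX = -theta X dt + sigma dB admits the integrating factor exp(theta t): d(exp(theta t) X_t) = sigma exp(theta t) dB_t. Integrating from 0 to t:
  X_t = x_0 * exp(-theta t) + sigma * int_0^t exp(-theta (t-s)) dB_s.
The Itô integral has mean 0 and (by the Itô isometry) variance sigma^2 * int_0^t exp(-2 theta (t - s)) ds = sigma^2 * (1 - exp(-2 theta t)) / (2 theta).
With theta = 1, sigma = 2/5, x_0 = -5/4:
  E[X_t] = -5/4 * exp(-1 t) = -5*exp(-t)/4
  Var(X_t) = (2/5)^2 * (1 - exp(-2*1 t)) / (2 * 1) = 2/25 - 2*exp(-2*t)/25.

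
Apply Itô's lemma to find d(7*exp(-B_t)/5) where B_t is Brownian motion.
d(7*exp(-B_t)/5) = (7*exp(-B_t)/10) dt + (-7*exp(-B_t)/5) dB_t

Itô's formula for f(B_t) gives d f(B_t) = f'(B_t) dB_t + (1/2) f''(B_t) dt. Compute derivatives of f(x) = 7*exp(-x)/5:
  f'(x)  = -7*exp(-x)/5
  f''(x) = 7*exp(-x)/5
Substitute x = B_t and multiply the f'' term by 1/2:
  drift     = (1/2) * (7*exp(-x)/5) evaluated at B_t = 7*exp(-B_t)/10
  diffusion = (-7*exp(-x)/5) evaluated at B_t = -7*exp(-B_t)/5
Therefore d(7*exp(-B_t)/5) = (7*exp(-B_t)/10) dt + (-7*exp(-B_t)/5) dB_t.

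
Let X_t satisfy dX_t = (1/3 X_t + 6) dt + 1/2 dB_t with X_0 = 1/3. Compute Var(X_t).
Var(X_t) = 3*exp(2*t/3)/8 - 3/8

The variance V(t) = Var(X_t) satisfies V'(t) = 2 a V(t) + c^2 with V(0) = 0 (drift coefficient is linear in X, diffusion is constant). With a = 1/3, c = 1/2, the solution is
  V(t) = (c^2 / (2 a)) * (exp(2 a t) - 1)
       = ((1/2)^2 / (2*(1/3))) * (exp((2/3) t) - 1)
       = 3*exp(2*t/3)/8 - 3/8.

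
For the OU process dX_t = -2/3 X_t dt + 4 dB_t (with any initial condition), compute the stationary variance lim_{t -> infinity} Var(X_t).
lim Var(X_t) = 12

The OU SDE dX = -theta X dt + sigma dB admits the integrating factor exp(theta t): d(exp(theta t) X_t) = sigma exp(theta t) dB_t. Integrating from 0 to t gives X_t = x_0 * exp(-theta t) + sigma * int_0^t exp(-theta (t-s)) dB_s for any initial x_0. The Itô integral has variance (by the Itô isometry) sigma^2 * int_0^t exp(-2 theta (t - s)) ds = sigma^2 * (1 - exp(-2 theta t)) / (2 theta), independent of x_0.
With theta = 2/3, sigma = 4:
  Var(X_t) = (4)^2 * (1 - exp(-2*2/3 t)) / (2 * 2/3) = 12 - 12*exp(-4*t/3).
As t -> infinity, exp(-2*2/3 t) -> 0, so the stationary variance is sigma^2 / (2 theta) = 12.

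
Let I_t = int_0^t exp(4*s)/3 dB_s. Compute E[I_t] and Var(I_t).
E[I_t] = 0; Var(I_t) = exp(8*t)/72 - 1/72

The Itô integral of a deterministic integrand f(s) has mean 0 because each increment f(s) * (B_{s+ds} - B_s) has mean 0. By the Itô isometry:
  Var( int_0^t f(s) dB_s ) = E[ (int_0^t f(s) dB_s)^2 ] = int_0^t f(s)^2 ds.
Here f(s) = exp(4*s)/3, so f(s)^2 = exp(8*s)/9. Integrate:
  int_0^t (exp(8*s)/9) ds = exp(8*t)/72 - 1/72.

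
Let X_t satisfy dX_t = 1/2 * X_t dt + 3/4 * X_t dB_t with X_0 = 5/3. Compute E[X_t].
E[X_t] = 5*exp(t/2)/3

For GBM dX = mu X dt + sigma X dB with X_0 = x_0, apply Itô to Y = log X: dY = (mu - sigma^2/2) dt + sigma dB, so Y_t = log(x_0) + (mu - sigma^2/2) t + sigma B_t and hence X_t = x_0 * exp((mu - sigma^2/2) t + sigma B_t).
With mu = 1/2, sigma = 3/4, x_0 = 5/3, this gives:
  X_t = 5/3 * exp((7/32) * t + (3/4) * B_t).
Since sigma*B_t ~ Normal(0, sigma^2 t), E[exp(sigma*B_t)] = exp(sigma^2 t / 2); so E[X_t] = x_0 * exp((mu - sigma^2/2) t) * exp(sigma^2 t / 2) = x_0 * exp(mu t) = 5*exp(t/2)/3.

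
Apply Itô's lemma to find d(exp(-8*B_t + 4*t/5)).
d(exp(-8*B_t + 4*t/5)) = (164*exp(-8*B_t + 4*t/5)/5) dt + (-8*exp(-8*B_t + 4*t/5)) dB_t

Itô's formula for f(t, x): d f(t, B_t) = (f_t + (1/2) f_xx) dt + f_x dB_t. Compute partials of f(t, x) = exp(4*t/5 - 8*x):
  f_t(t,x)  = 4*exp(4*t/5 - 8*x)/5
  f_x(t,x)  = -8*exp(4*t/5 - 8*x)
  f_xx(t,x) = 64*exp(4*t/5 - 8*x)
Assemble drift = f_t + (1/2) f_xx = 164*exp(4*t/5 - 8*x)/5 and diffusion = f_x = -8*exp(4*t/5 - 8*x). Substituting x = B_t:
  d(exp(-8*B_t + 4*t/5)) = (164*exp(-8*B_t + 4*t/5)/5) dt + (-8*exp(-8*B_t + 4*t/5)) dB_t.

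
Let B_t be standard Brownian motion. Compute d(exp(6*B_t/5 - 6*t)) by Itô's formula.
d(exp(6*B_t/5 - 6*t)) = (-132*exp(6*B_t/5 - 6*t)/25) dt + (6*exp(6*B_t/5 - 6*t)/5) dB_t

Itô's formula for f(t, x): d f(t, B_t) = (f_t + (1/2) f_xx) dt + f_x dB_t. Compute partials of f(t, x) = exp(-6*t + 6*x/5):
  f_t(t,x)  = -6*exp(-6*t + 6*x/5)
  f_x(t,x)  = 6*exp(-6*t + 6*x/5)/5
  f_xx(t,x) = 36*exp(-6*t + 6*x/5)/25
Assemble drift = f_t + (1/2) f_xx = -132*exp(-6*t + 6*x/5)/25 and diffusion = f_x = 6*exp(-6*t + 6*x/5)/5. Substituting x = B_t:
  d(exp(6*B_t/5 - 6*t)) = (-132*exp(6*B_t/5 - 6*t)/25) dt + (6*exp(6*B_t/5 - 6*t)/5) dB_t.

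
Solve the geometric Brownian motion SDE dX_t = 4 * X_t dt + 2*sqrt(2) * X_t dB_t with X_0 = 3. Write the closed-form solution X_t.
X_t = 3 * exp((0) * t + (2*sqrt(2)) * B_t)

For GBM dX = mu X dt + sigma X dB with X_0 = x_0, apply Itô to Y = log X: dY = (mu - sigma^2/2) dt + sigma dB, so Y_t = log(x_0) + (mu - sigma^2/2) t + sigma B_t and hence X_t = x_0 * exp((mu - sigma^2/2) t + sigma B_t).
With mu = 4, sigma = 2*sqrt(2), x_0 = 3, this gives:
  X_t = 3 * exp((0) * t + (2*sqrt(2)) * B_t).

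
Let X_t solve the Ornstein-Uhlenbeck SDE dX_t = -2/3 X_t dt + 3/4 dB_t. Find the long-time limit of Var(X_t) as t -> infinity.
lim Var(X_t) = 27/64

The OU SDE dX = -theta X dt + sigma dB admits the integrating factor exp(theta t): d(exp(theta t) X_t) = sigma exp(theta t) dB_t. Integrating from 0 to t gives X_t = x_0 * exp(-theta t) + sigma * int_0^t exp(-theta (t-s)) dB_s for any initial x_0. The Itô integral has variance (by the Itô isometry) sigma^2 * int_0^t exp(-2 theta (t - s)) ds = sigma^2 * (1 - exp(-2 theta t)) / (2 theta), independent of x_0.
With theta = 2/3, sigma = 3/4:
  Var(X_t) = (3/4)^2 * (1 - exp(-2*2/3 t)) / (2 * 2/3) = 27/64 - 27*exp(-4*t/3)/64.
As t -> infinity, exp(-2*2/3 t) -> 0, so the stationary variance is sigma^2 / (2 theta) = 27/64.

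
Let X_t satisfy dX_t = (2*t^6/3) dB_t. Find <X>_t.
<X>_t = 4*t^13/117

For an Itô process dX_t = a(t) dt + b(t) dB_t, the quadratic variation is <X>_t = int_0^t b(s)^2 ds (the drift term does not contribute). Here b(s) = 2*s^6/3, so
  b(s)^2 = 4*s^12/9.
Integrating from 0 to t:
  <X>_t = int_0^t (4*s^12/9) ds = 4*t^13/117.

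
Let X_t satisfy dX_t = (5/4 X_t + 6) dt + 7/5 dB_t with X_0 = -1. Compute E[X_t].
E[X_t] = 19*exp(5*t/4)/5 - 24/5

Taking expectations and using E[dB_t] = 0, the mean m(t) = E[X_t] satisfies the ODE m'(t) = a m(t) + b with m(0) = x_0. With a = 5/4, b = 6, x_0 = -1, the solution is
  m(t) = x_0 * exp(a t) + (b/a) * (exp(a t) - 1)
       = (-1) * exp((5/4) t) + (6/(5/4)) * (exp((5/4) t) - 1)
       = 19*exp(5*t/4)/5 - 24/5.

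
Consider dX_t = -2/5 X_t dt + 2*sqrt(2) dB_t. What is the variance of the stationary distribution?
lim Var(X_t) = 10

The OU SDE dX = -theta X dt + sigma dB admits the integrating factor exp(theta t): d(exp(theta t) X_t) = sigma exp(theta t) dB_t. Integrating from 0 to t gives X_t = x_0 * exp(-theta t) + sigma * int_0^t exp(-theta (t-s)) dB_s for any initial x_0. The Itô integral has variance (by the Itô isometry) sigma^2 * int_0^t exp(-2 theta (t - s)) ds = sigma^2 * (1 - exp(-2 theta t)) / (2 theta), independent of x_0.
With theta = 2/5, sigma = 2*sqrt(2):
  Var(X_t) = (2*sqrt(2))^2 * (1 - exp(-2*2/5 t)) / (2 * 2/5) = 10 - 10*exp(-4*t/5).
As t -> infinity, exp(-2*2/5 t) -> 0, so the stationary variance is sigma^2 / (2 theta) = 10.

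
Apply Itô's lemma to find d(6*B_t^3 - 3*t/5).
d(6*B_t^3 - 3*t/5) = (18*B_t - 3/5) dt + (18*B_t^2) dB_t

Itô's formula for f(t, x): d f(t, B_t) = (f_t + (1/2) f_xx) dt + f_x dB_t. Compute partials of f(t, x) = -3*t/5 + 6*x^3:
  f_t(t,x)  = -3/5
  f_x(t,x)  = 18*x^2
  f_xx(t,x) = 36*x
Assemble drift = f_t + (1/2) f_xx = 18*x - 3/5 and diffusion = f_x = 18*x^2. Substituting x = B_t:
  d(6*B_t^3 - 3*t/5) = (18*B_t - 3/5) dt + (18*B_t^2) dB_t.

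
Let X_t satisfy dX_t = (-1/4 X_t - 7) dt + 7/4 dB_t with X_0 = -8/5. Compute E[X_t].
E[X_t] = -28 + 132*exp(-t/4)/5

Taking expectations and using E[dB_t] = 0, the mean m(t) = E[X_t] satisfies the ODE m'(t) = a m(t) + b with m(0) = x_0. With a = -1/4, b = -7, x_0 = -8/5, the solution is
  m(t) = x_0 * exp(a t) + (b/a) * (exp(a t) - 1)
       = (-8/5) * exp((-1/4) t) + ((-7)/(-1/4)) * (exp((-1/4) t) - 1)
       = -28 + 132*exp(-t/4)/5.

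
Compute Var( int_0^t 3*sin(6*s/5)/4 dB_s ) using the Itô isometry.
Var = 9*t/32 - 15*sin(12*t/5)/128

The Itô integral of a deterministic integrand f(s) has mean 0 because each increment f(s) * (B_{s+ds} - B_s) has mean 0. By the Itô isometry:
  Var( int_0^t f(s) dB_s ) = E[ (int_0^t f(s) dB_s)^2 ] = int_0^t f(s)^2 ds.
Here f(s) = 3*sin(6*s/5)/4, so f(s)^2 = 9*sin(6*s/5)^2/16. Integrate:
  int_0^t (9*sin(6*s/5)^2/16) ds = 9*t/32 - 15*sin(12*t/5)/128.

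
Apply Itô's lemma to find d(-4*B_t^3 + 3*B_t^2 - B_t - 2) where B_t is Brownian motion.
d(-4*B_t^3 + 3*B_t^2 - B_t - 2) = (3 - 12*B_t) dt + (-12*B_t^2 + 6*B_t - 1) dB_t

Itô's formula for f(B_t) gives d f(B_t) = f'(B_t) dB_t + (1/2) f''(B_t) dt. Compute derivatives of f(x) = -4*x^3 + 3*x^2 - x - 2:
  f'(x)  = -12*x^2 + 6*x - 1
  f''(x) = 6 - 24*x
Substitute x = B_t and multiply the f'' term by 1/2:
  drift     = (1/2) * (6 - 24*x) evaluated at B_t = 3 - 12*B_t
  diffusion = (-12*x^2 + 6*x - 1) evaluated at B_t = -12*B_t^2 + 6*B_t - 1
Therefore d(-4*B_t^3 + 3*B_t^2 - B_t - 2) = (3 - 12*B_t) dt + (-12*B_t^2 + 6*B_t - 1) dB_t.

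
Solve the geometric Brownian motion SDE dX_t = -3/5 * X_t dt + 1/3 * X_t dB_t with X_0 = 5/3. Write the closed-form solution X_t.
X_t = 5/3 * exp((-59/90) * t + (1/3) * B_t)

For GBM dX = mu X dt + sigma X dB with X_0 = x_0, apply Itô to Y = log X: dY = (mu - sigma^2/2) dt + sigma dB, so Y_t = log(x_0) + (mu - sigma^2/2) t + sigma B_t and hence X_t = x_0 * exp((mu - sigma^2/2) t + sigma B_t).
With mu = -3/5, sigma = 1/3, x_0 = 5/3, this gives:
  X_t = 5/3 * exp((-59/90) * t + (1/3) * B_t).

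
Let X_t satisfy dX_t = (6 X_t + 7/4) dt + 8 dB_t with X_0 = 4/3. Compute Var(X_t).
Var(X_t) = 16*exp(12*t)/3 - 16/3

The variance V(t) = Var(X_t) satisfies V'(t) = 2 a V(t) + c^2 with V(0) = 0 (drift coefficient is linear in X, diffusion is constant). With a = 6, c = 8, the solution is
  V(t) = (c^2 / (2 a)) * (exp(2 a t) - 1)
       = (8^2 / (2*6)) * (exp(12 t) - 1)
       = 16*exp(12*t)/3 - 16/3.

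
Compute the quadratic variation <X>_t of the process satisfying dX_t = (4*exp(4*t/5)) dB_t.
<X>_t = 10*exp(8*t/5) - 10

For an Itô process dX_t = a(t) dt + b(t) dB_t, the quadratic variation is <X>_t = int_0^t b(s)^2 ds (the drift term does not contribute). Here b(s) = 4*exp(4*s/5), so
  b(s)^2 = 16*exp(8*s/5).
Integrating from 0 to t:
  <X>_t = int_0^t (16*exp(8*s/5)) ds = 10*exp(8*t/5) - 10.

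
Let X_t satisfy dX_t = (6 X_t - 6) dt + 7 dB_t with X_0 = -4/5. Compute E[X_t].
E[X_t] = 1 - 9*exp(6*t)/5

Taking expectations and using E[dB_t] = 0, the mean m(t) = E[X_t] satisfies the ODE m'(t) = a m(t) + b with m(0) = x_0. With a = 6, b = -6, x_0 = -4/5, the solution is
  m(t) = x_0 * exp(a t) + (b/a) * (exp(a t) - 1)
       = (-4/5) * exp(6 t) + ((-6)/6) * (exp(6 t) - 1)
       = 1 - 9*exp(6*t)/5.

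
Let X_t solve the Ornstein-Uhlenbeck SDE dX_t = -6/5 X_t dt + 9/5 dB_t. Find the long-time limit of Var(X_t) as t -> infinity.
lim Var(X_t) = 27/20

The OU SDE dX = -theta X dt + sigma dB admits the integrating factor exp(theta t): d(exp(theta t) X_t) = sigma exp(theta t) dB_t. Integrating from 0 to t gives X_t = x_0 * exp(-theta t) + sigma * int_0^t exp(-theta (t-s)) dB_s for any initial x_0. The Itô integral has variance (by the Itô isometry) sigma^2 * int_0^t exp(-2 theta (t - s)) ds = sigma^2 * (1 - exp(-2 theta t)) / (2 theta), independent of x_0.
With theta = 6/5, sigma = 9/5:
  Var(X_t) = (9/5)^2 * (1 - exp(-2*6/5 t)) / (2 * 6/5) = 27/20 - 27*exp(-12*t/5)/20.
As t -> infinity, exp(-2*6/5 t) -> 0, so the stationary variance is sigma^2 / (2 theta) = 27/20.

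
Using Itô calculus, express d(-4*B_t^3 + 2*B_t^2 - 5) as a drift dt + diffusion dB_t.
d(-4*B_t^3 + 2*B_t^2 - 5) = (2 - 12*B_t) dt + (4*B_t*(1 - 3*B_t)) dB_t

Itô's formula for f(B_t) gives d f(B_t) = f'(B_t) dB_t + (1/2) f''(B_t) dt. Compute derivatives of f(x) = -4*x^3 + 2*x^2 - 5:
  f'(x)  = 4*x*(1 - 3*x)
  f''(x) = 4 - 24*x
Substitute x = B_t and multiply the f'' term by 1/2:
  drift     = (1/2) * (4 - 24*x) evaluated at B_t = 2 - 12*B_t
  diffusion = (4*x*(1 - 3*x)) evaluated at B_t = 4*B_t*(1 - 3*B_t)
Therefore d(-4*B_t^3 + 2*B_t^2 - 5) = (2 - 12*B_t) dt + (4*B_t*(1 - 3*B_t)) dB_t.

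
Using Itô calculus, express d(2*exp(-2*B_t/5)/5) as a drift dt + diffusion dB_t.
d(2*exp(-2*B_t/5)/5) = (4*exp(-2*B_t/5)/125) dt + (-4*exp(-2*B_t/5)/25) dB_t

Itô's formula for f(B_t) gives d f(B_t) = f'(B_t) dB_t + (1/2) f''(B_t) dt. Compute derivatives of f(x) = 2*exp(-2*x/5)/5:
  f'(x)  = -4*exp(-2*x/5)/25
  f''(x) = 8*exp(-2*x/5)/125
Substitute x = B_t and multiply the f'' term by 1/2:
  drift     = (1/2) * (8*exp(-2*x/5)/125) evaluated at B_t = 4*exp(-2*B_t/5)/125
  diffusion = (-4*exp(-2*x/5)/25) evaluated at B_t = -4*exp(-2*B_t/5)/25
Therefore d(2*exp(-2*B_t/5)/5) = (4*exp(-2*B_t/5)/125) dt + (-4*exp(-2*B_t/5)/25) dB_t.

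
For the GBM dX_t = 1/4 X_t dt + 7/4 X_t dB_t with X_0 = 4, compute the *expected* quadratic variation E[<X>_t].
E[<X>_t] = 784*exp(57*t/16)/57 - 784/57

<X>_t = int_0^t ((7/4) * X_s)^2 ds. Taking expectation inside the integral: E[<X>_t] = (7/4)^2 * int_0^t E[X_s^2] ds. For GBM, E[X_s^2] = x_0^2 * exp((2 mu + sigma^2) s). Integrating:
  E[<X>_t] = (7/4)^2 * 4^2 * (exp((2*(1/4) + (7/4)^2) t) - 1) / (2*(1/4) + (7/4)^2)
           = (7/4)^2 * 4^2 * (exp((57/16) t) - 1) / (57/16) = 784*exp(57*t/16)/57 - 784/57.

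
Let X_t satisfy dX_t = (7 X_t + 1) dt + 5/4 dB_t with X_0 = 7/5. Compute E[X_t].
E[X_t] = 54*exp(7*t)/35 - 1/7

Taking expectations and using E[dB_t] = 0, the mean m(t) = E[X_t] satisfies the ODE m'(t) = a m(t) + b with m(0) = x_0. With a = 7, b = 1, x_0 = 7/5, the solution is
  m(t) = x_0 * exp(a t) + (b/a) * (exp(a t) - 1)
       = (7/5) * exp(7 t) + (1/7) * (exp(7 t) - 1)
       = 54*exp(7*t)/35 - 1/7.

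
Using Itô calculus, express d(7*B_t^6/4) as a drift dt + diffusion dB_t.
d(7*B_t^6/4) = (105*B_t^4/4) dt + (21*B_t^5/2) dB_t

Itô's formula for f(B_t) gives d f(B_t) = f'(B_t) dB_t + (1/2) f''(B_t) dt. Compute derivatives of f(x) = 7*x^6/4:
  f'(x)  = 21*x^5/2
  f''(x) = 105*x^4/2
Substitute x = B_t and multiply the f'' term by 1/2:
  drift     = (1/2) * (105*x^4/2) evaluated at B_t = 105*B_t^4/4
  diffusion = (21*x^5/2) evaluated at B_t = 21*B_t^5/2
Therefore d(7*B_t^6/4) = (105*B_t^4/4) dt + (21*B_t^5/2) dB_t.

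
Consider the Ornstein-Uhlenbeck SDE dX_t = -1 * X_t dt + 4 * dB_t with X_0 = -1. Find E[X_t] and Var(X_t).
E[X_t] = -exp(-t); Var(X_t) = 8 - 8*exp(-2*t)

The OU SDE dX = -theta X dt + sigma dB admits the integrating factor exp(theta t): d(exp(theta t) X_t) = sigma exp(theta t) dB_t. Integrating from 0 to t:
  X_t = x_0 * exp(-theta t) + sigma * int_0^t exp(-theta (t-s)) dB_s.
The Itô integral has mean 0 and (by the Itô isometry) variance sigma^2 * int_0^t exp(-2 theta (t - s)) ds = sigma^2 * (1 - exp(-2 theta t)) / (2 theta).
With theta = 1, sigma = 4, x_0 = -1:
  E[X_t] = -1 * exp(-1 t) = -exp(-t)
  Var(X_t) = (4)^2 * (1 - exp(-2*1 t)) / (2 * 1) = 8 - 8*exp(-2*t).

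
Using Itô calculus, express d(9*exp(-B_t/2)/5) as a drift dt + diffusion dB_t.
d(9*exp(-B_t/2)/5) = (9*exp(-B_t/2)/40) dt + (-9*exp(-B_t/2)/10) dB_t

Itô's formula for f(B_t) gives d f(B_t) = f'(B_t) dB_t + (1/2) f''(B_t) dt. Compute derivatives of f(x) = 9*exp(-x/2)/5:
  f'(x)  = -9*exp(-x/2)/10
  f''(x) = 9*exp(-x/2)/20
Substitute x = B_t and multiply the f'' term by 1/2:
  drift     = (1/2) * (9*exp(-x/2)/20) evaluated at B_t = 9*exp(-B_t/2)/40
  diffusion = (-9*exp(-x/2)/10) evaluated at B_t = -9*exp(-B_t/2)/10
Therefore d(9*exp(-B_t/2)/5) = (9*exp(-B_t/2)/40) dt + (-9*exp(-B_t/2)/10) dB_t.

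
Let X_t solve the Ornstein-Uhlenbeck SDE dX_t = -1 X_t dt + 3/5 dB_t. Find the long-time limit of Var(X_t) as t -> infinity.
lim Var(X_t) = 9/50

The OU SDE dX = -theta X dt + sigma dB admits the integrating factor exp(theta t): d(exp(theta t) X_t) = sigma exp(theta t) dB_t. Integrating from 0 to t gives X_t = x_0 * exp(-theta t) + sigma * int_0^t exp(-theta (t-s)) dB_s for any initial x_0. The Itô integral has variance (by the Itô isometry) sigma^2 * int_0^t exp(-2 theta (t - s)) ds = sigma^2 * (1 - exp(-2 theta t)) / (2 theta), independent of x_0.
With theta = 1, sigma = 3/5:
  Var(X_t) = (3/5)^2 * (1 - exp(-2*1 t)) / (2 * 1) = 9/50 - 9*exp(-2*t)/50.
As t -> infinity, exp(-2*1 t) -> 0, so the stationary variance is sigma^2 / (2 theta) = 9/50.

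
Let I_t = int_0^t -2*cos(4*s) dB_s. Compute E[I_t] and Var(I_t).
E[I_t] = 0; Var(I_t) = 2*t + sin(4*t)*cos(4*t)/2

The Itô integral of a deterministic integrand f(s) has mean 0 because each increment f(s) * (B_{s+ds} - B_s) has mean 0. By the Itô isometry:
  Var( int_0^t f(s) dB_s ) = E[ (int_0^t f(s) dB_s)^2 ] = int_0^t f(s)^2 ds.
Here f(s) = -2*cos(4*s), so f(s)^2 = 4*cos(4*s)^2. Integrate:
  int_0^t (4*cos(4*s)^2) ds = 2*t + sin(4*t)*cos(4*t)/2.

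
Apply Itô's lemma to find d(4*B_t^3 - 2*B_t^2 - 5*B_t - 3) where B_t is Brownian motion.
d(4*B_t^3 - 2*B_t^2 - 5*B_t - 3) = (12*B_t - 2) dt + (12*B_t^2 - 4*B_t - 5) dB_t

Itô's formula for f(B_t) gives d f(B_t) = f'(B_t) dB_t + (1/2) f''(B_t) dt. Compute derivatives of f(x) = 4*x^3 - 2*x^2 - 5*x - 3:
  f'(x)  = 12*x^2 - 4*x - 5
  f''(x) = 24*x - 4
Substitute x = B_t and multiply the f'' term by 1/2:
  drift     = (1/2) * (24*x - 4) evaluated at B_t = 12*B_t - 2
  diffusion = (12*x^2 - 4*x - 5) evaluated at B_t = 12*B_t^2 - 4*B_t - 5
Therefore d(4*B_t^3 - 2*B_t^2 - 5*B_t - 3) = (12*B_t - 2) dt + (12*B_t^2 - 4*B_t - 5) dB_t.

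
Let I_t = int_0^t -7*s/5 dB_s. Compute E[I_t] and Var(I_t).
E[I_t] = 0; Var(I_t) = 49*t^3/75

The Itô integral of a deterministic integrand f(s) has mean 0 because each increment f(s) * (B_{s+ds} - B_s) has mean 0. By the Itô isometry:
  Var( int_0^t f(s) dB_s ) = E[ (int_0^t f(s) dB_s)^2 ] = int_0^t f(s)^2 ds.
Here f(s) = -7*s/5, so f(s)^2 = 49*s^2/25. Integrate:
  int_0^t (49*s^2/25) ds = 49*t^3/75.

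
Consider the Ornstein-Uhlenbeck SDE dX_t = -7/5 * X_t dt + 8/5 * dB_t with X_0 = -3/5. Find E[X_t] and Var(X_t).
E[X_t] = -3*exp(-7*t/5)/5; Var(X_t) = 32/35 - 32*exp(-14*t/5)/35

The OU SDE dX = -theta X dt + sigma dB admits the integrating factor exp(theta t): d(exp(theta t) X_t) = sigma exp(theta t) dB_t. Integrating from 0 to t:
  X_t = x_0 * exp(-theta t) + sigma * int_0^t exp(-theta (t-s)) dB_s.
The Itô integral has mean 0 and (by the Itô isometry) variance sigma^2 * int_0^t exp(-2 theta (t - s)) ds = sigma^2 * (1 - exp(-2 theta t)) / (2 theta).
With theta = 7/5, sigma = 8/5, x_0 = -3/5:
  E[X_t] = -3/5 * exp(-7/5 t) = -3*exp(-7*t/5)/5
  Var(X_t) = (8/5)^2 * (1 - exp(-2*7/5 t)) / (2 * 7/5) = 32/35 - 32*exp(-14*t/5)/35.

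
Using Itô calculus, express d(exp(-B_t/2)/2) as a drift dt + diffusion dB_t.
d(exp(-B_t/2)/2) = (exp(-B_t/2)/16) dt + (-exp(-B_t/2)/4) dB_t

Itô's formula for f(B_t) gives d f(B_t) = f'(B_t) dB_t + (1/2) f''(B_t) dt. Compute derivatives of f(x) = exp(-x/2)/2:
  f'(x)  = -exp(-x/2)/4
  f''(x) = exp(-x/2)/8
Substitute x = B_t and multiply the f'' term by 1/2:
  drift     = (1/2) * (exp(-x/2)/8) evaluated at B_t = exp(-B_t/2)/16
  diffusion = (-exp(-x/2)/4) evaluated at B_t = -exp(-B_t/2)/4
Therefore d(exp(-B_t/2)/2) = (exp(-B_t/2)/16) dt + (-exp(-B_t/2)/4) dB_t.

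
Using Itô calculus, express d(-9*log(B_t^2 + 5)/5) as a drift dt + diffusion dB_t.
d(-9*log(B_t^2 + 5)/5) = (9*(B_t^2 - 5)/(5*(B_t^2 + 5)^2)) dt + (-18*B_t/(5*B_t^2 + 25)) dB_t

Itô's formula for f(B_t) gives d f(B_t) = f'(B_t) dB_t + (1/2) f''(B_t) dt. Compute derivatives of f(x) = -9*log(x^2 + 5)/5:
  f'(x)  = -18*x/(5*x^2 + 25)
  f''(x) = 18*(x^2 - 5)/(5*(x^2 + 5)^2)
Substitute x = B_t and multiply the f'' term by 1/2:
  drift     = (1/2) * (18*(x^2 - 5)/(5*(x^2 + 5)^2)) evaluated at B_t = 9*(B_t^2 - 5)/(5*(B_t^2 + 5)^2)
  diffusion = (-18*x/(5*x^2 + 25)) evaluated at B_t = -18*B_t/(5*B_t^2 + 25)
Therefore d(-9*log(B_t^2 + 5)/5) = (9*(B_t^2 - 5)/(5*(B_t^2 + 5)^2)) dt + (-18*B_t/(5*B_t^2 + 25)) dB_t.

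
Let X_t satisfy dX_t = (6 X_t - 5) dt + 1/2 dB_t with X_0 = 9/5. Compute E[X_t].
E[X_t] = 29*exp(6*t)/30 + 5/6

Taking expectations and using E[dB_t] = 0, the mean m(t) = E[X_t] satisfies the ODE m'(t) = a m(t) + b with m(0) = x_0. With a = 6, b = -5, x_0 = 9/5, the solution is
  m(t) = x_0 * exp(a t) + (b/a) * (exp(a t) - 1)
       = (9/5) * exp(6 t) + ((-5)/6) * (exp(6 t) - 1)
       = 29*exp(6*t)/30 + 5/6.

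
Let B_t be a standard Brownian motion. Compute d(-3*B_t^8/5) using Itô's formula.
d(-3*B_t^8/5) = (-84*B_t^6/5) dt + (-24*B_t^7/5) dB_t

Itô's formula for f(B_t) gives d f(B_t) = f'(B_t) dB_t + (1/2) f''(B_t) dt. Compute derivatives of f(x) = -3*x^8/5:
  f'(x)  = -24*x^7/5
  f''(x) = -168*x^6/5
Substitute x = B_t and multiply the f'' term by 1/2:
  drift     = (1/2) * (-168*x^6/5) evaluated at B_t = -84*B_t^6/5
  diffusion = (-24*x^7/5) evaluated at B_t = -24*B_t^7/5
Therefore d(-3*B_t^8/5) = (-84*B_t^6/5) dt + (-24*B_t^7/5) dB_t.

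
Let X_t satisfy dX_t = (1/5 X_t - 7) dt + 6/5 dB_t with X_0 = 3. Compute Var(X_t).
Var(X_t) = 18*exp(2*t/5)/5 - 18/5

The variance V(t) = Var(X_t) satisfies V'(t) = 2 a V(t) + c^2 with V(0) = 0 (drift coefficient is linear in X, diffusion is constant). With a = 1/5, c = 6/5, the solution is
  V(t) = (c^2 / (2 a)) * (exp(2 a t) - 1)
       = ((6/5)^2 / (2*(1/5))) * (exp((2/5) t) - 1)
       = 18*exp(2*t/5)/5 - 18/5.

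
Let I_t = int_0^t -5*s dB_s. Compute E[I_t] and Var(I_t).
E[I_t] = 0; Var(I_t) = 25*t^3/3

The Itô integral of a deterministic integrand f(s) has mean 0 because each increment f(s) * (B_{s+ds} - B_s) has mean 0. By the Itô isometry:
  Var( int_0^t f(s) dB_s ) = E[ (int_0^t f(s) dB_s)^2 ] = int_0^t f(s)^2 ds.
Here f(s) = -5*s, so f(s)^2 = 25*s^2. Integrate:
  int_0^t (25*s^2) ds = 25*t^3/3.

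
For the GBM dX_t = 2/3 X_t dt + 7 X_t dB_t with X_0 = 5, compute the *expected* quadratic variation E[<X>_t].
E[<X>_t] = 3675*exp(151*t/3)/151 - 3675/151

<X>_t = int_0^t (7 * X_s)^2 ds. Taking expectation inside the integral: E[<X>_t] = 7^2 * int_0^t E[X_s^2] ds. For GBM, E[X_s^2] = x_0^2 * exp((2 mu + sigma^2) s). Integrating:
  E[<X>_t] = 7^2 * 5^2 * (exp((2*(2/3) + 7^2) t) - 1) / (2*(2/3) + 7^2)
           = 7^2 * 5^2 * (exp((151/3) t) - 1) / (151/3) = 3675*exp(151*t/3)/151 - 3675/151.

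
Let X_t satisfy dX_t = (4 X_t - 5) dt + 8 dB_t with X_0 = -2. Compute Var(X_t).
Var(X_t) = 8*exp(8*t) - 8

The variance V(t) = Var(X_t) satisfies V'(t) = 2 a V(t) + c^2 with V(0) = 0 (drift coefficient is linear in X, diffusion is constant). With a = 4, c = 8, the solution is
  V(t) = (c^2 / (2 a)) * (exp(2 a t) - 1)
       = (8^2 / (2*4)) * (exp(8 t) - 1)
       = 8*exp(8*t) - 8.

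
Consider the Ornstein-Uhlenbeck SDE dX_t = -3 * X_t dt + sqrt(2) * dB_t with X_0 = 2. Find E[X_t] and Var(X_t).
E[X_t] = 2*exp(-3*t); Var(X_t) = 1/3 - exp(-6*t)/3

The OU SDE dX = -theta X dt + sigma dB admits the integrating factor exp(theta t): d(exp(theta t) X_t) = sigma exp(theta t) dB_t. Integrating from 0 to t:
  X_t = x_0 * exp(-theta t) + sigma * int_0^t exp(-theta (t-s)) dB_s.
The Itô integral has mean 0 and (by the Itô isometry) variance sigma^2 * int_0^t exp(-2 theta (t - s)) ds = sigma^2 * (1 - exp(-2 theta t)) / (2 theta).
With theta = 3, sigma = sqrt(2), x_0 = 2:
  E[X_t] = 2 * exp(-3 t) = 2*exp(-3*t)
  Var(X_t) = (sqrt(2))^2 * (1 - exp(-2*3 t)) / (2 * 3) = 1/3 - exp(-6*t)/3.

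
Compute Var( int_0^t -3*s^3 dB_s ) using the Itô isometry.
Var = 9*t^7/7

The Itô integral of a deterministic integrand f(s) has mean 0 because each increment f(s) * (B_{s+ds} - B_s) has mean 0. By the Itô isometry:
  Var( int_0^t f(s) dB_s ) = E[ (int_0^t f(s) dB_s)^2 ] = int_0^t f(s)^2 ds.
Here f(s) = -3*s^3, so f(s)^2 = 9*s^6. Integrate:
  int_0^t (9*s^6) ds = 9*t^7/7.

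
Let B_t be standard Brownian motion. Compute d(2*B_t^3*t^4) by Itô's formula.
d(2*B_t^3*t^4) = (2*B_t*t^3*(4*B_t^2 + 3*t)) dt + (6*B_t^2*t^4) dB_t

Itô's formula for f(t, x): d f(t, B_t) = (f_t + (1/2) f_xx) dt + f_x dB_t. Compute partials of f(t, x) = 2*t^4*x^3:
  f_t(t,x)  = 8*t^3*x^3
  f_x(t,x)  = 6*t^4*x^2
  f_xx(t,x) = 12*t^4*x
Assemble drift = f_t + (1/2) f_xx = 2*t^3*x*(3*t + 4*x^2) and diffusion = f_x = 6*t^4*x^2. Substituting x = B_t:
  d(2*B_t^3*t^4) = (2*B_t*t^3*(4*B_t^2 + 3*t)) dt + (6*B_t^2*t^4) dB_t.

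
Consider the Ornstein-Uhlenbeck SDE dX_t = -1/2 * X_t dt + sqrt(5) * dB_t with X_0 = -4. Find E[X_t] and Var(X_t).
E[X_t] = -4*exp(-t/2); Var(X_t) = 5 - 5*exp(-t)

The OU SDE dX = -theta X dt + sigma dB admits the integrating factor exp(theta t): d(exp(theta t) X_t) = sigma exp(theta t) dB_t. Integrating from 0 to t:
  X_t = x_0 * exp(-theta t) + sigma * int_0^t exp(-theta (t-s)) dB_s.
The Itô integral has mean 0 and (by the Itô isometry) variance sigma^2 * int_0^t exp(-2 theta (t - s)) ds = sigma^2 * (1 - exp(-2 theta t)) / (2 theta).
With theta = 1/2, sigma = sqrt(5), x_0 = -4:
  E[X_t] = -4 * exp(-1/2 t) = -4*exp(-t/2)
  Var(X_t) = (sqrt(5))^2 * (1 - exp(-2*1/2 t)) / (2 * 1/2) = 5 - 5*exp(-t).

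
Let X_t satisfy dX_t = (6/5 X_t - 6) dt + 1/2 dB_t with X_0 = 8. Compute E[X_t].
E[X_t] = 3*exp(6*t/5) + 5

Taking expectations and using E[dB_t] = 0, the mean m(t) = E[X_t] satisfies the ODE m'(t) = a m(t) + b with m(0) = x_0. With a = 6/5, b = -6, x_0 = 8, the solution is
  m(t) = x_0 * exp(a t) + (b/a) * (exp(a t) - 1)
       = 8 * exp((6/5) t) + ((-6)/(6/5)) * (exp((6/5) t) - 1)
       = 3*exp(6*t/5) + 5.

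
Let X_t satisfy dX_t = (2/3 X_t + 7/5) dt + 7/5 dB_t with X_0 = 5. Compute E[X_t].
E[X_t] = 71*exp(2*t/3)/10 - 21/10

Taking expectations and using E[dB_t] = 0, the mean m(t) = E[X_t] satisfies the ODE m'(t) = a m(t) + b with m(0) = x_0. With a = 2/3, b = 7/5, x_0 = 5, the solution is
  m(t) = x_0 * exp(a t) + (b/a) * (exp(a t) - 1)
       = 5 * exp((2/3) t) + ((7/5)/(2/3)) * (exp((2/3) t) - 1)
       = 71*exp(2*t/3)/10 - 21/10.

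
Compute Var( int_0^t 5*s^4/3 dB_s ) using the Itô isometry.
Var = 25*t^9/81

The Itô integral of a deterministic integrand f(s) has mean 0 because each increment f(s) * (B_{s+ds} - B_s) has mean 0. By the Itô isometry:
  Var( int_0^t f(s) dB_s ) = E[ (int_0^t f(s) dB_s)^2 ] = int_0^t f(s)^2 ds.
Here f(s) = 5*s^4/3, so f(s)^2 = 25*s^8/9. Integrate:
  int_0^t (25*s^8/9) ds = 25*t^9/81.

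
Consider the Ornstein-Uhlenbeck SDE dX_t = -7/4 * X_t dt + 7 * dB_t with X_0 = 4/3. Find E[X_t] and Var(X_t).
E[X_t] = 4*exp(-7*t/4)/3; Var(X_t) = 14 - 14*exp(-7*t/2)

The OU SDE dX = -theta X dt + sigma dB admits the integrating factor exp(theta t): d(exp(theta t) X_t) = sigma exp(theta t) dB_t. Integrating from 0 to t:
  X_t = x_0 * exp(-theta t) + sigma * int_0^t exp(-theta (t-s)) dB_s.
The Itô integral has mean 0 and (by the Itô isometry) variance sigma^2 * int_0^t exp(-2 theta (t - s)) ds = sigma^2 * (1 - exp(-2 theta t)) / (2 theta).
With theta = 7/4, sigma = 7, x_0 = 4/3:
  E[X_t] = 4/3 * exp(-7/4 t) = 4*exp(-7*t/4)/3
  Var(X_t) = (7)^2 * (1 - exp(-2*7/4 t)) / (2 * 7/4) = 14 - 14*exp(-7*t/2).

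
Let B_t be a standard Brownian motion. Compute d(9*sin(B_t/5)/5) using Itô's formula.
d(9*sin(B_t/5)/5) = (-9*sin(B_t/5)/250) dt + (9*cos(B_t/5)/25) dB_t

Itô's formula for f(B_t) gives d f(B_t) = f'(B_t) dB_t + (1/2) f''(B_t) dt. Compute derivatives of f(x) = 9*sin(x/5)/5:
  f'(x)  = 9*cos(x/5)/25
  f''(x) = -9*sin(x/5)/125
Substitute x = B_t and multiply the f'' term by 1/2:
  drift     = (1/2) * (-9*sin(x/5)/125) evaluated at B_t = -9*sin(B_t/5)/250
  diffusion = (9*cos(x/5)/25) evaluated at B_t = 9*cos(B_t/5)/25
Therefore d(9*sin(B_t/5)/5) = (-9*sin(B_t/5)/250) dt + (9*cos(B_t/5)/25) dB_t.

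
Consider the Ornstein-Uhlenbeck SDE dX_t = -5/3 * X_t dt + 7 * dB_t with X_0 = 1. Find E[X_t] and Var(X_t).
E[X_t] = exp(-5*t/3); Var(X_t) = 147/10 - 147*exp(-10*t/3)/10

The OU SDE dX = -theta X dt + sigma dB admits the integrating factor exp(theta t): d(exp(theta t) X_t) = sigma exp(theta t) dB_t. Integrating from 0 to t:
  X_t = x_0 * exp(-theta t) + sigma * int_0^t exp(-theta (t-s)) dB_s.
The Itô integral has mean 0 and (by the Itô isometry) variance sigma^2 * int_0^t exp(-2 theta (t - s)) ds = sigma^2 * (1 - exp(-2 theta t)) / (2 theta).
With theta = 5/3, sigma = 7, x_0 = 1:
  E[X_t] = 1 * exp(-5/3 t) = exp(-5*t/3)
  Var(X_t) = (7)^2 * (1 - exp(-2*5/3 t)) / (2 * 5/3) = 147/10 - 147*exp(-10*t/3)/10.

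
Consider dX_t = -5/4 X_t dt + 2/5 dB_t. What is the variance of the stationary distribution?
lim Var(X_t) = 8/125

The OU SDE dX = -theta X dt + sigma dB admits the integrating factor exp(theta t): d(exp(theta t) X_t) = sigma exp(theta t) dB_t. Integrating from 0 to t gives X_t = x_0 * exp(-theta t) + sigma * int_0^t exp(-theta (t-s)) dB_s for any initial x_0. The Itô integral has variance (by the Itô isometry) sigma^2 * int_0^t exp(-2 theta (t - s)) ds = sigma^2 * (1 - exp(-2 theta t)) / (2 theta), independent of x_0.
With theta = 5/4, sigma = 2/5:
  Var(X_t) = (2/5)^2 * (1 - exp(-2*5/4 t)) / (2 * 5/4) = 8/125 - 8*exp(-5*t/2)/125.
As t -> infinity, exp(-2*5/4 t) -> 0, so the stationary variance is sigma^2 / (2 theta) = 8/125.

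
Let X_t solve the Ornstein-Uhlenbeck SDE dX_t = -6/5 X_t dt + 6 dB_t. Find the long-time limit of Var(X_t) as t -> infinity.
lim Var(X_t) = 15

The OU SDE dX = -theta X dt + sigma dB admits the integrating factor exp(theta t): d(exp(theta t) X_t) = sigma exp(theta t) dB_t. Integrating from 0 to t gives X_t = x_0 * exp(-theta t) + sigma * int_0^t exp(-theta (t-s)) dB_s for any initial x_0. The Itô integral has variance (by the Itô isometry) sigma^2 * int_0^t exp(-2 theta (t - s)) ds = sigma^2 * (1 - exp(-2 theta t)) / (2 theta), independent of x_0.
With theta = 6/5, sigma = 6:
  Var(X_t) = (6)^2 * (1 - exp(-2*6/5 t)) / (2 * 6/5) = 15 - 15*exp(-12*t/5).
As t -> infinity, exp(-2*6/5 t) -> 0, so the stationary variance is sigma^2 / (2 theta) = 15.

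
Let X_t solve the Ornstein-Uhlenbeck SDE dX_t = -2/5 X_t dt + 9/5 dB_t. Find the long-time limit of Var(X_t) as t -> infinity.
lim Var(X_t) = 81/20

The OU SDE dX = -theta X dt + sigma dB admits the integrating factor exp(theta t): d(exp(theta t) X_t) = sigma exp(theta t) dB_t. Integrating from 0 to t gives X_t = x_0 * exp(-theta t) + sigma * int_0^t exp(-theta (t-s)) dB_s for any initial x_0. The Itô integral has variance (by the Itô isometry) sigma^2 * int_0^t exp(-2 theta (t - s)) ds = sigma^2 * (1 - exp(-2 theta t)) / (2 theta), independent of x_0.
With theta = 2/5, sigma = 9/5:
  Var(X_t) = (9/5)^2 * (1 - exp(-2*2/5 t)) / (2 * 2/5) = 81/20 - 81*exp(-4*t/5)/20.
As t -> infinity, exp(-2*2/5 t) -> 0, so the stationary variance is sigma^2 / (2 theta) = 81/20.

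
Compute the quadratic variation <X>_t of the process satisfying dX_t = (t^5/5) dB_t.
<X>_t = t^11/275

For an Itô process dX_t = a(t) dt + b(t) dB_t, the quadratic variation is <X>_t = int_0^t b(s)^2 ds (the drift term does not contribute). Here b(s) = s^5/5, so
  b(s)^2 = s^10/25.
Integrating from 0 to t:
  <X>_t = int_0^t (s^10/25) ds = t^11/275.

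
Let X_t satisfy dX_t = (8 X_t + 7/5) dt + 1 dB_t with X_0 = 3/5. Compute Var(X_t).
Var(X_t) = exp(16*t)/16 - 1/16

The variance V(t) = Var(X_t) satisfies V'(t) = 2 a V(t) + c^2 with V(0) = 0 (drift coefficient is linear in X, diffusion is constant). With a = 8, c = 1, the solution is
  V(t) = (c^2 / (2 a)) * (exp(2 a t) - 1)
       = (1^2 / (2*8)) * (exp(16 t) - 1)
       = exp(16*t)/16 - 1/16.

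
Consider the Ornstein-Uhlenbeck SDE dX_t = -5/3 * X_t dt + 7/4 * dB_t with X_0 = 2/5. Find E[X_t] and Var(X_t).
E[X_t] = 2*exp(-5*t/3)/5; Var(X_t) = 147/160 - 147*exp(-10*t/3)/160

The OU SDE dX = -theta X dt + sigma dB admits the integrating factor exp(theta t): d(exp(theta t) X_t) = sigma exp(theta t) dB_t. Integrating from 0 to t:
  X_t = x_0 * exp(-theta t) + sigma * int_0^t exp(-theta (t-s)) dB_s.
The Itô integral has mean 0 and (by the Itô isometry) variance sigma^2 * int_0^t exp(-2 theta (t - s)) ds = sigma^2 * (1 - exp(-2 theta t)) / (2 theta).
With theta = 5/3, sigma = 7/4, x_0 = 2/5:
  E[X_t] = 2/5 * exp(-5/3 t) = 2*exp(-5*t/3)/5
  Var(X_t) = (7/4)^2 * (1 - exp(-2*5/3 t)) / (2 * 5/3) = 147/160 - 147*exp(-10*t/3)/160.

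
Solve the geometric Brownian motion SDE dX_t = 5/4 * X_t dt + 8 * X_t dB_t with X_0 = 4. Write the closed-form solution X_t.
X_t = 4 * exp((-123/4) * t + (8) * B_t)

For GBM dX = mu X dt + sigma X dB with X_0 = x_0, apply Itô to Y = log X: dY = (mu - sigma^2/2) dt + sigma dB, so Y_t = log(x_0) + (mu - sigma^2/2) t + sigma B_t and hence X_t = x_0 * exp((mu - sigma^2/2) t + sigma B_t).
With mu = 5/4, sigma = 8, x_0 = 4, this gives:
  X_t = 4 * exp((-123/4) * t + (8) * B_t).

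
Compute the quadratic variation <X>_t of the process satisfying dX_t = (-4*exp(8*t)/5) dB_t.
<X>_t = exp(16*t)/25 - 1/25

For an Itô process dX_t = a(t) dt + b(t) dB_t, the quadratic variation is <X>_t = int_0^t b(s)^2 ds (the drift term does not contribute). Here b(s) = -4*exp(8*s)/5, so
  b(s)^2 = 16*exp(16*s)/25.
Integrating from 0 to t:
  <X>_t = int_0^t (16*exp(16*s)/25) ds = exp(16*t)/25 - 1/25.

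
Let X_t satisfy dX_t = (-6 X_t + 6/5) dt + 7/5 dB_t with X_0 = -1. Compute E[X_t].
E[X_t] = 1/5 - 6*exp(-6*t)/5

Taking expectations and using E[dB_t] = 0, the mean m(t) = E[X_t] satisfies the ODE m'(t) = a m(t) + b with m(0) = x_0. With a = -6, b = 6/5, x_0 = -1, the solution is
  m(t) = x_0 * exp(a t) + (b/a) * (exp(a t) - 1)
       = (-1) * exp((-6) t) + ((6/5)/(-6)) * (exp((-6) t) - 1)
       = 1/5 - 6*exp(-6*t)/5.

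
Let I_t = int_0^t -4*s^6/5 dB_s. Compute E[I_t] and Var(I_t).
E[I_t] = 0; Var(I_t) = 16*t^13/325

The Itô integral of a deterministic integrand f(s) has mean 0 because each increment f(s) * (B_{s+ds} - B_s) has mean 0. By the Itô isometry:
  Var( int_0^t f(s) dB_s ) = E[ (int_0^t f(s) dB_s)^2 ] = int_0^t f(s)^2 ds.
Here f(s) = -4*s^6/5, so f(s)^2 = 16*s^12/25. Integrate:
  int_0^t (16*s^12/25) ds = 16*t^13/325.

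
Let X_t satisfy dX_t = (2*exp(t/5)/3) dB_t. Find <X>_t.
<X>_t = 10*exp(2*t/5)/9 - 10/9

For an Itô process dX_t = a(t) dt + b(t) dB_t, the quadratic variation is <X>_t = int_0^t b(s)^2 ds (the drift term does not contribute). Here b(s) = 2*exp(s/5)/3, so
  b(s)^2 = 4*exp(2*s/5)/9.
Integrating from 0 to t:
  <X>_t = int_0^t (4*exp(2*s/5)/9) ds = 10*exp(2*t/5)/9 - 10/9.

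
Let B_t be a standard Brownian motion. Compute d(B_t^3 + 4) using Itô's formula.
d(B_t^3 + 4) = (3*B_t) dt + (3*B_t^2) dB_t

Itô's formula for f(B_t) gives d f(B_t) = f'(B_t) dB_t + (1/2) f''(B_t) dt. Compute derivatives of f(x) = x^3 + 4:
  f'(x)  = 3*x^2
  f''(x) = 6*x
Substitute x = B_t and multiply the f'' term by 1/2:
  drift     = (1/2) * (6*x) evaluated at B_t = 3*B_t
  diffusion = (3*x^2) evaluated at B_t = 3*B_t^2
Therefore d(B_t^3 + 4) = (3*B_t) dt + (3*B_t^2) dB_t.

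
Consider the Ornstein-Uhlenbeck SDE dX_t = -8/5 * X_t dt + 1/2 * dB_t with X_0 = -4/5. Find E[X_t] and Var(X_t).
E[X_t] = -4*exp(-8*t/5)/5; Var(X_t) = 5/64 - 5*exp(-16*t/5)/64

The OU SDE dX = -theta X dt + sigma dB admits the integrating factor exp(theta t): d(exp(theta t) X_t) = sigma exp(theta t) dB_t. Integrating from 0 to t:
  X_t = x_0 * exp(-theta t) + sigma * int_0^t exp(-theta (t-s)) dB_s.
The Itô integral has mean 0 and (by the Itô isometry) variance sigma^2 * int_0^t exp(-2 theta (t - s)) ds = sigma^2 * (1 - exp(-2 theta t)) / (2 theta).
With theta = 8/5, sigma = 1/2, x_0 = -4/5:
  E[X_t] = -4/5 * exp(-8/5 t) = -4*exp(-8*t/5)/5
  Var(X_t) = (1/2)^2 * (1 - exp(-2*8/5 t)) / (2 * 8/5) = 5/64 - 5*exp(-16*t/5)/64.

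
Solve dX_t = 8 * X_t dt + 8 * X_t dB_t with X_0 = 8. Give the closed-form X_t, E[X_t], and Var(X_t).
X_t = 8 * exp((-24) t + (8) B_t); E[X_t] = 8*exp(8*t); Var(X_t) = 64*(exp(64*t) - 1)*exp(16*t)

For GBM dX = mu X dt + sigma X dB with X_0 = x_0, apply Itô to Y = log X: dY = (mu - sigma^2/2) dt + sigma dB, so Y_t = log(x_0) + (mu - sigma^2/2) t + sigma B_t and hence X_t = x_0 * exp((mu - sigma^2/2) t + sigma B_t).
With mu = 8, sigma = 8, x_0 = 8, this gives:
  X_t = 8 * exp((-24) * t + (8) * B_t).
Since sigma*B_t ~ Normal(0, sigma^2 t), E[exp(sigma*B_t)] = exp(sigma^2 t / 2); so E[X_t] = x_0 * exp((mu - sigma^2/2) t) * exp(sigma^2 t / 2) = x_0 * exp(mu t) = 8*exp(8*t).
Var(X_t) = E[X_t^2] - (E[X_t])^2 = x_0^2 * exp(2 mu t) * (exp(sigma^2 t) - 1) = 64*(exp(64*t) - 1)*exp(16*t).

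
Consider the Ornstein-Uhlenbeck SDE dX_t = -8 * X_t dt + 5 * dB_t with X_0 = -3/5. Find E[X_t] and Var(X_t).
E[X_t] = -3*exp(-8*t)/5; Var(X_t) = 25/16 - 25*exp(-16*t)/16

The OU SDE dX = -theta X dt + sigma dB admits the integrating factor exp(theta t): d(exp(theta t) X_t) = sigma exp(theta t) dB_t. Integrating from 0 to t:
  X_t = x_0 * exp(-theta t) + sigma * int_0^t exp(-theta (t-s)) dB_s.
The Itô integral has mean 0 and (by the Itô isometry) variance sigma^2 * int_0^t exp(-2 theta (t - s)) ds = sigma^2 * (1 - exp(-2 theta t)) / (2 theta).
With theta = 8, sigma = 5, x_0 = -3/5:
  E[X_t] = -3/5 * exp(-8 t) = -3*exp(-8*t)/5
  Var(X_t) = (5)^2 * (1 - exp(-2*8 t)) / (2 * 8) = 25/16 - 25*exp(-16*t)/16.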